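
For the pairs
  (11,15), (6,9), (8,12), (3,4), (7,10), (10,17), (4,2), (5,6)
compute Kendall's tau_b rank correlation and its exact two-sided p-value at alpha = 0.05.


Step 1: Enumerate the 28 unordered pairs (i,j) with i<j and classify each by sign(x_j-x_i) * sign(y_j-y_i).
  (1,2):dx=-5,dy=-6->C; (1,3):dx=-3,dy=-3->C; (1,4):dx=-8,dy=-11->C; (1,5):dx=-4,dy=-5->C
  (1,6):dx=-1,dy=+2->D; (1,7):dx=-7,dy=-13->C; (1,8):dx=-6,dy=-9->C; (2,3):dx=+2,dy=+3->C
  (2,4):dx=-3,dy=-5->C; (2,5):dx=+1,dy=+1->C; (2,6):dx=+4,dy=+8->C; (2,7):dx=-2,dy=-7->C
  (2,8):dx=-1,dy=-3->C; (3,4):dx=-5,dy=-8->C; (3,5):dx=-1,dy=-2->C; (3,6):dx=+2,dy=+5->C
  (3,7):dx=-4,dy=-10->C; (3,8):dx=-3,dy=-6->C; (4,5):dx=+4,dy=+6->C; (4,6):dx=+7,dy=+13->C
  (4,7):dx=+1,dy=-2->D; (4,8):dx=+2,dy=+2->C; (5,6):dx=+3,dy=+7->C; (5,7):dx=-3,dy=-8->C
  (5,8):dx=-2,dy=-4->C; (6,7):dx=-6,dy=-15->C; (6,8):dx=-5,dy=-11->C; (7,8):dx=+1,dy=+4->C
Step 2: C = 26, D = 2, total pairs = 28.
Step 3: tau = (C - D)/(n(n-1)/2) = (26 - 2)/28 = 0.857143.
Step 4: Exact two-sided p-value (enumerate n! = 40320 permutations of y under H0): p = 0.001736.
Step 5: alpha = 0.05. reject H0.

tau_b = 0.8571 (C=26, D=2), p = 0.001736, reject H0.


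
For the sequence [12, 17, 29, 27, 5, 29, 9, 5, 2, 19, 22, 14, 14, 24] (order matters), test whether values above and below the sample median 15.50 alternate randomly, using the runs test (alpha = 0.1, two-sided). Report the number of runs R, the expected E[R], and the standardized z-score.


Step 1: Compute median = 15.50; label A = above, B = below.
Labels in order: BAAABABBBAABBA  (n_A = 7, n_B = 7)
Step 2: Count runs R = 8.
Step 3: Under H0 (random ordering), E[R] = 2*n_A*n_B/(n_A+n_B) + 1 = 2*7*7/14 + 1 = 8.0000.
        Var[R] = 2*n_A*n_B*(2*n_A*n_B - n_A - n_B) / ((n_A+n_B)^2 * (n_A+n_B-1)) = 8232/2548 = 3.2308.
        SD[R] = 1.7974.
Step 4: R = E[R], so z = 0 with no continuity correction.
Step 5: Two-sided p-value via normal approximation = 2*(1 - Phi(|z|)) = 1.000000.
Step 6: alpha = 0.1. fail to reject H0.

R = 8, z = 0.0000, p = 1.000000, fail to reject H0.


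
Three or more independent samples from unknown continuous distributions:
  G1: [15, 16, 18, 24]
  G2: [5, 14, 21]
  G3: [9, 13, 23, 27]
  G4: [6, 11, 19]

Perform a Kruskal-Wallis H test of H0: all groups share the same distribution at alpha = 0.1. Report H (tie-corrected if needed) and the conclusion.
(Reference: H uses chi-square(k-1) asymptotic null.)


Step 1: Combine all N = 14 observations and assign midranks.
sorted (value, group, rank): (5,G2,1), (6,G4,2), (9,G3,3), (11,G4,4), (13,G3,5), (14,G2,6), (15,G1,7), (16,G1,8), (18,G1,9), (19,G4,10), (21,G2,11), (23,G3,12), (24,G1,13), (27,G3,14)
Step 2: Sum ranks within each group.
R_1 = 37 (n_1 = 4)
R_2 = 18 (n_2 = 3)
R_3 = 34 (n_3 = 4)
R_4 = 16 (n_4 = 3)
Step 3: H = 12/(N(N+1)) * sum(R_i^2/n_i) - 3(N+1)
     = 12/(14*15) * (37^2/4 + 18^2/3 + 34^2/4 + 16^2/3) - 3*15
     = 0.057143 * 824.583 - 45
     = 2.119048.
Step 4: No ties, so H is used without correction.
Step 5: Under H0, H ~ chi^2(3); p-value = 0.548069.
Step 6: alpha = 0.1. fail to reject H0.

H = 2.1190, df = 3, p = 0.548069, fail to reject H0.


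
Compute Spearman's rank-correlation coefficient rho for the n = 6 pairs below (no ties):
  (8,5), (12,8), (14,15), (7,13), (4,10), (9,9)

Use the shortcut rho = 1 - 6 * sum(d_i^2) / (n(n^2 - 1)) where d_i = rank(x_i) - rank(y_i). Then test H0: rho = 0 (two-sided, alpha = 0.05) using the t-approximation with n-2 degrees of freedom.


Step 1: Rank x and y separately (midranks; no ties here).
rank(x): 8->3, 12->5, 14->6, 7->2, 4->1, 9->4
rank(y): 5->1, 8->2, 15->6, 13->5, 10->4, 9->3
Step 2: d_i = R_x(i) - R_y(i); compute d_i^2.
  (3-1)^2=4, (5-2)^2=9, (6-6)^2=0, (2-5)^2=9, (1-4)^2=9, (4-3)^2=1
sum(d^2) = 32.
Step 3: rho = 1 - 6*32 / (6*(6^2 - 1)) = 1 - 192/210 = 0.085714.
Step 4: Under H0, t = rho * sqrt((n-2)/(1-rho^2)) = 0.1721 ~ t(4).
Step 5: Two-sided p-value from the t-distribution with 4 df = 0.871743.
Step 6: alpha = 0.05. fail to reject H0.

rho = 0.0857, p = 0.871743, fail to reject H0 at alpha = 0.05.


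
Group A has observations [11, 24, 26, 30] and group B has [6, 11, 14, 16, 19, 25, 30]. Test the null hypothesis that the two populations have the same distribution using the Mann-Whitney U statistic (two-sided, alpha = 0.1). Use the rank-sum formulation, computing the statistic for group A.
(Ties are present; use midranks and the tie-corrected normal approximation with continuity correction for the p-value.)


Step 1: Combine and sort all 11 observations; assign midranks.
sorted (value, group): (6,Y), (11,X), (11,Y), (14,Y), (16,Y), (19,Y), (24,X), (25,Y), (26,X), (30,X), (30,Y)
ranks: 6->1, 11->2.5, 11->2.5, 14->4, 16->5, 19->6, 24->7, 25->8, 26->9, 30->10.5, 30->10.5
Step 2: Rank sum for X: R1 = 2.5 + 7 + 9 + 10.5 = 29.
Step 3: U_X = R1 - n1(n1+1)/2 = 29 - 4*5/2 = 29 - 10 = 19.
       U_Y = n1*n2 - U_X = 28 - 19 = 9.
Step 4: Ties are present, so use the tie-corrected normal approximation (with continuity correction) for the p-value.
Step 5: p-value = 0.392932; compare to alpha = 0.1. fail to reject H0.

U_X = 19, p = 0.392932, fail to reject H0 at alpha = 0.1.


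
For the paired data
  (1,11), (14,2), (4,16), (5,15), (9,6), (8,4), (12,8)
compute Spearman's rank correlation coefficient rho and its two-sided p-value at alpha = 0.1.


Step 1: Rank x and y separately (midranks; no ties here).
rank(x): 1->1, 14->7, 4->2, 5->3, 9->5, 8->4, 12->6
rank(y): 11->5, 2->1, 16->7, 15->6, 6->3, 4->2, 8->4
Step 2: d_i = R_x(i) - R_y(i); compute d_i^2.
  (1-5)^2=16, (7-1)^2=36, (2-7)^2=25, (3-6)^2=9, (5-3)^2=4, (4-2)^2=4, (6-4)^2=4
sum(d^2) = 98.
Step 3: rho = 1 - 6*98 / (7*(7^2 - 1)) = 1 - 588/336 = -0.750000.
Step 4: Under H0, t = rho * sqrt((n-2)/(1-rho^2)) = -2.5355 ~ t(5).
Step 5: Two-sided p-value from the t-distribution with 5 df = 0.052181.
Step 6: alpha = 0.1. reject H0.

rho = -0.7500, p = 0.052181, reject H0 at alpha = 0.1.


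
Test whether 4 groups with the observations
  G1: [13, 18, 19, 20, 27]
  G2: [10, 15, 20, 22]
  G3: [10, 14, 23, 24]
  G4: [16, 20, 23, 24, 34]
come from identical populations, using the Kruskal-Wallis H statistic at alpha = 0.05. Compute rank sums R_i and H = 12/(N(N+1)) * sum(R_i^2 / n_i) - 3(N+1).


Step 1: Combine all N = 18 observations and assign midranks.
sorted (value, group, rank): (10,G2,1.5), (10,G3,1.5), (13,G1,3), (14,G3,4), (15,G2,5), (16,G4,6), (18,G1,7), (19,G1,8), (20,G1,10), (20,G2,10), (20,G4,10), (22,G2,12), (23,G3,13.5), (23,G4,13.5), (24,G3,15.5), (24,G4,15.5), (27,G1,17), (34,G4,18)
Step 2: Sum ranks within each group.
R_1 = 45 (n_1 = 5)
R_2 = 28.5 (n_2 = 4)
R_3 = 34.5 (n_3 = 4)
R_4 = 63 (n_4 = 5)
Step 3: H = 12/(N(N+1)) * sum(R_i^2/n_i) - 3(N+1)
     = 12/(18*19) * (45^2/5 + 28.5^2/4 + 34.5^2/4 + 63^2/5) - 3*19
     = 0.035088 * 1699.42 - 57
     = 2.628947.
Step 4: Ties present; correction factor C = 1 - 42/(18^3 - 18) = 0.992776. Corrected H = 2.628947 / 0.992776 = 2.648077.
Step 5: Under H0, H ~ chi^2(3); p-value = 0.449123.
Step 6: alpha = 0.05. fail to reject H0.

H = 2.6481, df = 3, p = 0.449123, fail to reject H0.


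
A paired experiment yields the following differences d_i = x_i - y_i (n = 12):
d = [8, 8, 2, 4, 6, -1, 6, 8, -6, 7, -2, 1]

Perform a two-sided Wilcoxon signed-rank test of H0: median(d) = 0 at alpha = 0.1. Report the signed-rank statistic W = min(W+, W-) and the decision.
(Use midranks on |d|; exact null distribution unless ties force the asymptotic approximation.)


Step 1: Drop any zero differences (none here) and take |d_i|.
|d| = [8, 8, 2, 4, 6, 1, 6, 8, 6, 7, 2, 1]
Step 2: Midrank |d_i| (ties get averaged ranks).
ranks: |8|->11, |8|->11, |2|->3.5, |4|->5, |6|->7, |1|->1.5, |6|->7, |8|->11, |6|->7, |7|->9, |2|->3.5, |1|->1.5
Step 3: Attach original signs; sum ranks with positive sign and with negative sign.
W+ = 11 + 11 + 3.5 + 5 + 7 + 7 + 11 + 9 + 1.5 = 66
W- = 1.5 + 7 + 3.5 = 12
(Check: W+ + W- = 78 should equal n(n+1)/2 = 78.)
Step 4: Test statistic W = min(W+, W-) = 12.
Step 5: Ties in |d|, so use the tie-corrected normal approximation.
        E[W] = n(n+1)/4 = 12*13/4 = 39.
        Tie groups: |d|=1 (t=2), |d|=2 (t=2), |d|=6 (t=3), |d|=8 (t=3); sum(t^3 - t) = 60.
        Var[W] = n(n+1)(2n+1)/24 - sum(t^3-t)/48 = 3900/24 - 60/48 = 161.25.
        z = (W - E[W]) / sqrt(Var[W]) = (12 - 39) / 12.6984 = -2.1262.
        Two-sided p = 2*Phi(z) = 0.033483.
Step 6: alpha = 0.1. reject H0.

W+ = 66, W- = 12, W = min = 12, p = 0.033483, reject H0.


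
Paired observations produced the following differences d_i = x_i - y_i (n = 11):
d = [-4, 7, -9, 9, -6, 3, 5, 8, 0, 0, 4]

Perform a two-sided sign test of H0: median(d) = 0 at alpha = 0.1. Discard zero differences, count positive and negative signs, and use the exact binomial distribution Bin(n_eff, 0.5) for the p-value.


Step 1: Discard zero differences. Original n = 11; n_eff = number of nonzero differences = 9.
Nonzero differences (with sign): -4, +7, -9, +9, -6, +3, +5, +8, +4
Step 2: Count signs: positive = 6, negative = 3.
Step 3: Under H0: P(positive) = 0.5, so the number of positives S ~ Bin(9, 0.5).
Step 4: Two-sided exact p-value = sum of Bin(9,0.5) probabilities at or below the observed probability = 0.507812.
Step 5: alpha = 0.1. fail to reject H0.

n_eff = 9, pos = 6, neg = 3, p = 0.507812, fail to reject H0.


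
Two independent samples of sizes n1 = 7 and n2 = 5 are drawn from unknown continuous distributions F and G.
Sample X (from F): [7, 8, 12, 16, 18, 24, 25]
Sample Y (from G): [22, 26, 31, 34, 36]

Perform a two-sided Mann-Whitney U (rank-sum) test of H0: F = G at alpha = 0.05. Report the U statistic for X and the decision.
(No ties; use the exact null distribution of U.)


Step 1: Combine and sort all 12 observations; assign midranks.
sorted (value, group): (7,X), (8,X), (12,X), (16,X), (18,X), (22,Y), (24,X), (25,X), (26,Y), (31,Y), (34,Y), (36,Y)
ranks: 7->1, 8->2, 12->3, 16->4, 18->5, 22->6, 24->7, 25->8, 26->9, 31->10, 34->11, 36->12
Step 2: Rank sum for X: R1 = 1 + 2 + 3 + 4 + 5 + 7 + 8 = 30.
Step 3: U_X = R1 - n1(n1+1)/2 = 30 - 7*8/2 = 30 - 28 = 2.
       U_Y = n1*n2 - U_X = 35 - 2 = 33.
Step 4: No ties, so the exact null distribution of U (based on enumerating the C(12,7) = 792 equally likely rank assignments) gives the two-sided p-value.
Step 5: p-value = 0.010101; compare to alpha = 0.05. reject H0.

U_X = 2, p = 0.010101, reject H0 at alpha = 0.05.


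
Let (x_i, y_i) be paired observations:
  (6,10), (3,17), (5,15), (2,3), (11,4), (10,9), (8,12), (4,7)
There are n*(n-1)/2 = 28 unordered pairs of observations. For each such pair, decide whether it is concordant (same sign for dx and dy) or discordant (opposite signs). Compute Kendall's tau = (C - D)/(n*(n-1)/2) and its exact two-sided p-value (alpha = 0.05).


Step 1: Enumerate the 28 unordered pairs (i,j) with i<j and classify each by sign(x_j-x_i) * sign(y_j-y_i).
  (1,2):dx=-3,dy=+7->D; (1,3):dx=-1,dy=+5->D; (1,4):dx=-4,dy=-7->C; (1,5):dx=+5,dy=-6->D
  (1,6):dx=+4,dy=-1->D; (1,7):dx=+2,dy=+2->C; (1,8):dx=-2,dy=-3->C; (2,3):dx=+2,dy=-2->D
  (2,4):dx=-1,dy=-14->C; (2,5):dx=+8,dy=-13->D; (2,6):dx=+7,dy=-8->D; (2,7):dx=+5,dy=-5->D
  (2,8):dx=+1,dy=-10->D; (3,4):dx=-3,dy=-12->C; (3,5):dx=+6,dy=-11->D; (3,6):dx=+5,dy=-6->D
  (3,7):dx=+3,dy=-3->D; (3,8):dx=-1,dy=-8->C; (4,5):dx=+9,dy=+1->C; (4,6):dx=+8,dy=+6->C
  (4,7):dx=+6,dy=+9->C; (4,8):dx=+2,dy=+4->C; (5,6):dx=-1,dy=+5->D; (5,7):dx=-3,dy=+8->D
  (5,8):dx=-7,dy=+3->D; (6,7):dx=-2,dy=+3->D; (6,8):dx=-6,dy=-2->C; (7,8):dx=-4,dy=-5->C
Step 2: C = 12, D = 16, total pairs = 28.
Step 3: tau = (C - D)/(n(n-1)/2) = (12 - 16)/28 = -0.142857.
Step 4: Exact two-sided p-value (enumerate n! = 40320 permutations of y under H0): p = 0.719544.
Step 5: alpha = 0.05. fail to reject H0.

tau_b = -0.1429 (C=12, D=16), p = 0.719544, fail to reject H0.


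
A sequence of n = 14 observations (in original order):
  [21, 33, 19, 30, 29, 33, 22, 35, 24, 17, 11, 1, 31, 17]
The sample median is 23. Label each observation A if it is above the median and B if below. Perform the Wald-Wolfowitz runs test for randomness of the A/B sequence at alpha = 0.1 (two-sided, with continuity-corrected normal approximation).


Step 1: Compute median = 23; label A = above, B = below.
Labels in order: BABAAABAABBBAB  (n_A = 7, n_B = 7)
Step 2: Count runs R = 9.
Step 3: Under H0 (random ordering), E[R] = 2*n_A*n_B/(n_A+n_B) + 1 = 2*7*7/14 + 1 = 8.0000.
        Var[R] = 2*n_A*n_B*(2*n_A*n_B - n_A - n_B) / ((n_A+n_B)^2 * (n_A+n_B-1)) = 8232/2548 = 3.2308.
        SD[R] = 1.7974.
Step 4: Continuity-corrected z = (R - 0.5 - E[R]) / SD[R] = (9 - 0.5 - 8.0000) / 1.7974 = 0.2782.
Step 5: Two-sided p-value via normal approximation = 2*(1 - Phi(|z|)) = 0.780879.
Step 6: alpha = 0.1. fail to reject H0.

R = 9, z = 0.2782, p = 0.780879, fail to reject H0.


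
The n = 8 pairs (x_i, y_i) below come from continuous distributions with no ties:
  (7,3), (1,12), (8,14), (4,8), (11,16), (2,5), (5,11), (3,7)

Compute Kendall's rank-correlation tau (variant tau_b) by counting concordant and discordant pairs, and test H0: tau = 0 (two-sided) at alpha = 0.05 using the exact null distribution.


Step 1: Enumerate the 28 unordered pairs (i,j) with i<j and classify each by sign(x_j-x_i) * sign(y_j-y_i).
  (1,2):dx=-6,dy=+9->D; (1,3):dx=+1,dy=+11->C; (1,4):dx=-3,dy=+5->D; (1,5):dx=+4,dy=+13->C
  (1,6):dx=-5,dy=+2->D; (1,7):dx=-2,dy=+8->D; (1,8):dx=-4,dy=+4->D; (2,3):dx=+7,dy=+2->C
  (2,4):dx=+3,dy=-4->D; (2,5):dx=+10,dy=+4->C; (2,6):dx=+1,dy=-7->D; (2,7):dx=+4,dy=-1->D
  (2,8):dx=+2,dy=-5->D; (3,4):dx=-4,dy=-6->C; (3,5):dx=+3,dy=+2->C; (3,6):dx=-6,dy=-9->C
  (3,7):dx=-3,dy=-3->C; (3,8):dx=-5,dy=-7->C; (4,5):dx=+7,dy=+8->C; (4,6):dx=-2,dy=-3->C
  (4,7):dx=+1,dy=+3->C; (4,8):dx=-1,dy=-1->C; (5,6):dx=-9,dy=-11->C; (5,7):dx=-6,dy=-5->C
  (5,8):dx=-8,dy=-9->C; (6,7):dx=+3,dy=+6->C; (6,8):dx=+1,dy=+2->C; (7,8):dx=-2,dy=-4->C
Step 2: C = 19, D = 9, total pairs = 28.
Step 3: tau = (C - D)/(n(n-1)/2) = (19 - 9)/28 = 0.357143.
Step 4: Exact two-sided p-value (enumerate n! = 40320 permutations of y under H0): p = 0.275099.
Step 5: alpha = 0.05. fail to reject H0.

tau_b = 0.3571 (C=19, D=9), p = 0.275099, fail to reject H0.


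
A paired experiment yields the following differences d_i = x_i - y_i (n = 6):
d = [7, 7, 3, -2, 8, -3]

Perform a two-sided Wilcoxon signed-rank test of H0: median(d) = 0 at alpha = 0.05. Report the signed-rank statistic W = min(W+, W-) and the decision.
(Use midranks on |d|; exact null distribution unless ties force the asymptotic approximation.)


Step 1: Drop any zero differences (none here) and take |d_i|.
|d| = [7, 7, 3, 2, 8, 3]
Step 2: Midrank |d_i| (ties get averaged ranks).
ranks: |7|->4.5, |7|->4.5, |3|->2.5, |2|->1, |8|->6, |3|->2.5
Step 3: Attach original signs; sum ranks with positive sign and with negative sign.
W+ = 4.5 + 4.5 + 2.5 + 6 = 17.5
W- = 1 + 2.5 = 3.5
(Check: W+ + W- = 21 should equal n(n+1)/2 = 21.)
Step 4: Test statistic W = min(W+, W-) = 3.5.
Step 5: Ties in |d|, so use the tie-corrected normal approximation.
        E[W] = n(n+1)/4 = 6*7/4 = 10.5.
        Tie groups: |d|=3 (t=2), |d|=7 (t=2); sum(t^3 - t) = 12.
        Var[W] = n(n+1)(2n+1)/24 - sum(t^3-t)/48 = 546/24 - 12/48 = 22.5.
        z = (W - E[W]) / sqrt(Var[W]) = (3.5 - 10.5) / 4.7434 = -1.4757.
        Two-sided p = 2*Phi(z) = 0.140017.
Step 6: alpha = 0.05. fail to reject H0.

W+ = 17.5, W- = 3.5, W = min = 3.5, p = 0.140017, fail to reject H0.


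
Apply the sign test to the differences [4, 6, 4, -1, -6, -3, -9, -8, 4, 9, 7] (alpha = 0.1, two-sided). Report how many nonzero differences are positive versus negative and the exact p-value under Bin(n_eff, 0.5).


Step 1: Discard zero differences. Original n = 11; n_eff = number of nonzero differences = 11.
Nonzero differences (with sign): +4, +6, +4, -1, -6, -3, -9, -8, +4, +9, +7
Step 2: Count signs: positive = 6, negative = 5.
Step 3: Under H0: P(positive) = 0.5, so the number of positives S ~ Bin(11, 0.5).
Step 4: Two-sided exact p-value = sum of Bin(11,0.5) probabilities at or below the observed probability = 1.000000.
Step 5: alpha = 0.1. fail to reject H0.

n_eff = 11, pos = 6, neg = 5, p = 1.000000, fail to reject H0.


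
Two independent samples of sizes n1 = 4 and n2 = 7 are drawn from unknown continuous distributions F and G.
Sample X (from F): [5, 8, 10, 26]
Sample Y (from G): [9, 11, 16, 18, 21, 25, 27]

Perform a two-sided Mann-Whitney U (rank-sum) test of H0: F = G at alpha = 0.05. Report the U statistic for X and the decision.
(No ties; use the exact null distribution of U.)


Step 1: Combine and sort all 11 observations; assign midranks.
sorted (value, group): (5,X), (8,X), (9,Y), (10,X), (11,Y), (16,Y), (18,Y), (21,Y), (25,Y), (26,X), (27,Y)
ranks: 5->1, 8->2, 9->3, 10->4, 11->5, 16->6, 18->7, 21->8, 25->9, 26->10, 27->11
Step 2: Rank sum for X: R1 = 1 + 2 + 4 + 10 = 17.
Step 3: U_X = R1 - n1(n1+1)/2 = 17 - 4*5/2 = 17 - 10 = 7.
       U_Y = n1*n2 - U_X = 28 - 7 = 21.
Step 4: No ties, so the exact null distribution of U (based on enumerating the C(11,4) = 330 equally likely rank assignments) gives the two-sided p-value.
Step 5: p-value = 0.230303; compare to alpha = 0.05. fail to reject H0.

U_X = 7, p = 0.230303, fail to reject H0 at alpha = 0.05.


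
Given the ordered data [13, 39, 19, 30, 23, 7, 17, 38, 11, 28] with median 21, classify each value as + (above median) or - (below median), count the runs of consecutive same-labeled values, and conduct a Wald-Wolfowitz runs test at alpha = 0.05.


Step 1: Compute median = 21; label A = above, B = below.
Labels in order: BABAABBABA  (n_A = 5, n_B = 5)
Step 2: Count runs R = 8.
Step 3: Under H0 (random ordering), E[R] = 2*n_A*n_B/(n_A+n_B) + 1 = 2*5*5/10 + 1 = 6.0000.
        Var[R] = 2*n_A*n_B*(2*n_A*n_B - n_A - n_B) / ((n_A+n_B)^2 * (n_A+n_B-1)) = 2000/900 = 2.2222.
        SD[R] = 1.4907.
Step 4: Continuity-corrected z = (R - 0.5 - E[R]) / SD[R] = (8 - 0.5 - 6.0000) / 1.4907 = 1.0062.
Step 5: Two-sided p-value via normal approximation = 2*(1 - Phi(|z|)) = 0.314305.
Step 6: alpha = 0.05. fail to reject H0.

R = 8, z = 1.0062, p = 0.314305, fail to reject H0.


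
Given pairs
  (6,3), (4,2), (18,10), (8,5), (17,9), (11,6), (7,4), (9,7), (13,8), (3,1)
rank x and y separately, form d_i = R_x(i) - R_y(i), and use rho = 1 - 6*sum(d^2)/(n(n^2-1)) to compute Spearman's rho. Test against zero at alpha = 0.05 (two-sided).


Step 1: Rank x and y separately (midranks; no ties here).
rank(x): 6->3, 4->2, 18->10, 8->5, 17->9, 11->7, 7->4, 9->6, 13->8, 3->1
rank(y): 3->3, 2->2, 10->10, 5->5, 9->9, 6->6, 4->4, 7->7, 8->8, 1->1
Step 2: d_i = R_x(i) - R_y(i); compute d_i^2.
  (3-3)^2=0, (2-2)^2=0, (10-10)^2=0, (5-5)^2=0, (9-9)^2=0, (7-6)^2=1, (4-4)^2=0, (6-7)^2=1, (8-8)^2=0, (1-1)^2=0
sum(d^2) = 2.
Step 3: rho = 1 - 6*2 / (10*(10^2 - 1)) = 1 - 12/990 = 0.987879.
Step 4: Under H0, t = rho * sqrt((n-2)/(1-rho^2)) = 18.0003 ~ t(8).
Step 5: Two-sided p-value from the t-distribution with 8 df = 0.000000.
Step 6: alpha = 0.05. reject H0.

rho = 0.9879, p = 0.000000, reject H0 at alpha = 0.05.


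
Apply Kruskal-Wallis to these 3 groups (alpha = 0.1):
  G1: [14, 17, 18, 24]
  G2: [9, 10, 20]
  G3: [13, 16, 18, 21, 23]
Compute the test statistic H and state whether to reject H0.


Step 1: Combine all N = 12 observations and assign midranks.
sorted (value, group, rank): (9,G2,1), (10,G2,2), (13,G3,3), (14,G1,4), (16,G3,5), (17,G1,6), (18,G1,7.5), (18,G3,7.5), (20,G2,9), (21,G3,10), (23,G3,11), (24,G1,12)
Step 2: Sum ranks within each group.
R_1 = 29.5 (n_1 = 4)
R_2 = 12 (n_2 = 3)
R_3 = 36.5 (n_3 = 5)
Step 3: H = 12/(N(N+1)) * sum(R_i^2/n_i) - 3(N+1)
     = 12/(12*13) * (29.5^2/4 + 12^2/3 + 36.5^2/5) - 3*13
     = 0.076923 * 532.013 - 39
     = 1.924038.
Step 4: Ties present; correction factor C = 1 - 6/(12^3 - 12) = 0.996503. Corrected H = 1.924038 / 0.996503 = 1.930789.
Step 5: Under H0, H ~ chi^2(2); p-value = 0.380833.
Step 6: alpha = 0.1. fail to reject H0.

H = 1.9308, df = 2, p = 0.380833, fail to reject H0.


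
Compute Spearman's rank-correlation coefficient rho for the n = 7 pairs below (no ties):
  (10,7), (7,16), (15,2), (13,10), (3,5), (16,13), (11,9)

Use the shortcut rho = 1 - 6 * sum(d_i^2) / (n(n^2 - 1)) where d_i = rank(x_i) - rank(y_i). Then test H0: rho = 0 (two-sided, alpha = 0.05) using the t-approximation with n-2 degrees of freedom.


Step 1: Rank x and y separately (midranks; no ties here).
rank(x): 10->3, 7->2, 15->6, 13->5, 3->1, 16->7, 11->4
rank(y): 7->3, 16->7, 2->1, 10->5, 5->2, 13->6, 9->4
Step 2: d_i = R_x(i) - R_y(i); compute d_i^2.
  (3-3)^2=0, (2-7)^2=25, (6-1)^2=25, (5-5)^2=0, (1-2)^2=1, (7-6)^2=1, (4-4)^2=0
sum(d^2) = 52.
Step 3: rho = 1 - 6*52 / (7*(7^2 - 1)) = 1 - 312/336 = 0.071429.
Step 4: Under H0, t = rho * sqrt((n-2)/(1-rho^2)) = 0.1601 ~ t(5).
Step 5: Two-sided p-value from the t-distribution with 5 df = 0.879048.
Step 6: alpha = 0.05. fail to reject H0.

rho = 0.0714, p = 0.879048, fail to reject H0 at alpha = 0.05.


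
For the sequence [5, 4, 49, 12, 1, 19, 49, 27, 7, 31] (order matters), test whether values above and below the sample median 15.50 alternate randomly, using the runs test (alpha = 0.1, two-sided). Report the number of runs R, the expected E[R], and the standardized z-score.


Step 1: Compute median = 15.50; label A = above, B = below.
Labels in order: BBABBAAABA  (n_A = 5, n_B = 5)
Step 2: Count runs R = 6.
Step 3: Under H0 (random ordering), E[R] = 2*n_A*n_B/(n_A+n_B) + 1 = 2*5*5/10 + 1 = 6.0000.
        Var[R] = 2*n_A*n_B*(2*n_A*n_B - n_A - n_B) / ((n_A+n_B)^2 * (n_A+n_B-1)) = 2000/900 = 2.2222.
        SD[R] = 1.4907.
Step 4: R = E[R], so z = 0 with no continuity correction.
Step 5: Two-sided p-value via normal approximation = 2*(1 - Phi(|z|)) = 1.000000.
Step 6: alpha = 0.1. fail to reject H0.

R = 6, z = 0.0000, p = 1.000000, fail to reject H0.


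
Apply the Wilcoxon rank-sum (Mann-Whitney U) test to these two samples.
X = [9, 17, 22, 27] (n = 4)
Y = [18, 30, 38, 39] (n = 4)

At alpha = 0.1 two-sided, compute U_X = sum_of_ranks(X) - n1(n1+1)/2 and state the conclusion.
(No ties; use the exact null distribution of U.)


Step 1: Combine and sort all 8 observations; assign midranks.
sorted (value, group): (9,X), (17,X), (18,Y), (22,X), (27,X), (30,Y), (38,Y), (39,Y)
ranks: 9->1, 17->2, 18->3, 22->4, 27->5, 30->6, 38->7, 39->8
Step 2: Rank sum for X: R1 = 1 + 2 + 4 + 5 = 12.
Step 3: U_X = R1 - n1(n1+1)/2 = 12 - 4*5/2 = 12 - 10 = 2.
       U_Y = n1*n2 - U_X = 16 - 2 = 14.
Step 4: No ties, so the exact null distribution of U (based on enumerating the C(8,4) = 70 equally likely rank assignments) gives the two-sided p-value.
Step 5: p-value = 0.114286; compare to alpha = 0.1. fail to reject H0.

U_X = 2, p = 0.114286, fail to reject H0 at alpha = 0.1.


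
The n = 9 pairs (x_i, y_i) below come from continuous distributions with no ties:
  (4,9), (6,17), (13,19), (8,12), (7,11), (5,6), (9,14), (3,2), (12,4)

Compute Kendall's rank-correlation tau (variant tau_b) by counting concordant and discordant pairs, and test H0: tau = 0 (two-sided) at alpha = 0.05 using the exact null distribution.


Step 1: Enumerate the 36 unordered pairs (i,j) with i<j and classify each by sign(x_j-x_i) * sign(y_j-y_i).
  (1,2):dx=+2,dy=+8->C; (1,3):dx=+9,dy=+10->C; (1,4):dx=+4,dy=+3->C; (1,5):dx=+3,dy=+2->C
  (1,6):dx=+1,dy=-3->D; (1,7):dx=+5,dy=+5->C; (1,8):dx=-1,dy=-7->C; (1,9):dx=+8,dy=-5->D
  (2,3):dx=+7,dy=+2->C; (2,4):dx=+2,dy=-5->D; (2,5):dx=+1,dy=-6->D; (2,6):dx=-1,dy=-11->C
  (2,7):dx=+3,dy=-3->D; (2,8):dx=-3,dy=-15->C; (2,9):dx=+6,dy=-13->D; (3,4):dx=-5,dy=-7->C
  (3,5):dx=-6,dy=-8->C; (3,6):dx=-8,dy=-13->C; (3,7):dx=-4,dy=-5->C; (3,8):dx=-10,dy=-17->C
  (3,9):dx=-1,dy=-15->C; (4,5):dx=-1,dy=-1->C; (4,6):dx=-3,dy=-6->C; (4,7):dx=+1,dy=+2->C
  (4,8):dx=-5,dy=-10->C; (4,9):dx=+4,dy=-8->D; (5,6):dx=-2,dy=-5->C; (5,7):dx=+2,dy=+3->C
  (5,8):dx=-4,dy=-9->C; (5,9):dx=+5,dy=-7->D; (6,7):dx=+4,dy=+8->C; (6,8):dx=-2,dy=-4->C
  (6,9):dx=+7,dy=-2->D; (7,8):dx=-6,dy=-12->C; (7,9):dx=+3,dy=-10->D; (8,9):dx=+9,dy=+2->C
Step 2: C = 26, D = 10, total pairs = 36.
Step 3: tau = (C - D)/(n(n-1)/2) = (26 - 10)/36 = 0.444444.
Step 4: Exact two-sided p-value (enumerate n! = 362880 permutations of y under H0): p = 0.119439.
Step 5: alpha = 0.05. fail to reject H0.

tau_b = 0.4444 (C=26, D=10), p = 0.119439, fail to reject H0.


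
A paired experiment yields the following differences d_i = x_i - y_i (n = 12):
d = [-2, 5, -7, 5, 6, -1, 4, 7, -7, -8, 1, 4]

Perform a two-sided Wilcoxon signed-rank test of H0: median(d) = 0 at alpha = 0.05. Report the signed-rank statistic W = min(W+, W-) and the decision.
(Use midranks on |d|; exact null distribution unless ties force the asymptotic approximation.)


Step 1: Drop any zero differences (none here) and take |d_i|.
|d| = [2, 5, 7, 5, 6, 1, 4, 7, 7, 8, 1, 4]
Step 2: Midrank |d_i| (ties get averaged ranks).
ranks: |2|->3, |5|->6.5, |7|->10, |5|->6.5, |6|->8, |1|->1.5, |4|->4.5, |7|->10, |7|->10, |8|->12, |1|->1.5, |4|->4.5
Step 3: Attach original signs; sum ranks with positive sign and with negative sign.
W+ = 6.5 + 6.5 + 8 + 4.5 + 10 + 1.5 + 4.5 = 41.5
W- = 3 + 10 + 1.5 + 10 + 12 = 36.5
(Check: W+ + W- = 78 should equal n(n+1)/2 = 78.)
Step 4: Test statistic W = min(W+, W-) = 36.5.
Step 5: Ties in |d|, so use the tie-corrected normal approximation.
        E[W] = n(n+1)/4 = 12*13/4 = 39.
        Tie groups: |d|=1 (t=2), |d|=4 (t=2), |d|=5 (t=2), |d|=7 (t=3); sum(t^3 - t) = 42.
        Var[W] = n(n+1)(2n+1)/24 - sum(t^3-t)/48 = 3900/24 - 42/48 = 161.625.
        z = (W - E[W]) / sqrt(Var[W]) = (36.5 - 39) / 12.7132 = -0.1966.
        Two-sided p = 2*Phi(z) = 0.844104.
Step 6: alpha = 0.05. fail to reject H0.

W+ = 41.5, W- = 36.5, W = min = 36.5, p = 0.844104, fail to reject H0.


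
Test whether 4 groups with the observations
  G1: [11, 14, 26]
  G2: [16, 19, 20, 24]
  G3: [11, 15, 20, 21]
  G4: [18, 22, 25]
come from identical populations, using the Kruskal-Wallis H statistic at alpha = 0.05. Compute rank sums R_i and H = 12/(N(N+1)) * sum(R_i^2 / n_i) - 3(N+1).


Step 1: Combine all N = 14 observations and assign midranks.
sorted (value, group, rank): (11,G1,1.5), (11,G3,1.5), (14,G1,3), (15,G3,4), (16,G2,5), (18,G4,6), (19,G2,7), (20,G2,8.5), (20,G3,8.5), (21,G3,10), (22,G4,11), (24,G2,12), (25,G4,13), (26,G1,14)
Step 2: Sum ranks within each group.
R_1 = 18.5 (n_1 = 3)
R_2 = 32.5 (n_2 = 4)
R_3 = 24 (n_3 = 4)
R_4 = 30 (n_4 = 3)
Step 3: H = 12/(N(N+1)) * sum(R_i^2/n_i) - 3(N+1)
     = 12/(14*15) * (18.5^2/3 + 32.5^2/4 + 24^2/4 + 30^2/3) - 3*15
     = 0.057143 * 822.146 - 45
     = 1.979762.
Step 4: Ties present; correction factor C = 1 - 12/(14^3 - 14) = 0.995604. Corrected H = 1.979762 / 0.995604 = 1.988503.
Step 5: Under H0, H ~ chi^2(3); p-value = 0.574796.
Step 6: alpha = 0.05. fail to reject H0.

H = 1.9885, df = 3, p = 0.574796, fail to reject H0.


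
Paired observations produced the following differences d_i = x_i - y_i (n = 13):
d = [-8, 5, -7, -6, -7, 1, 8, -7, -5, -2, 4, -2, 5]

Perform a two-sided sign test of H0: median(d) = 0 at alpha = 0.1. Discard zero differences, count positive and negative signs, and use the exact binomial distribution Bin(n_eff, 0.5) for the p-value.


Step 1: Discard zero differences. Original n = 13; n_eff = number of nonzero differences = 13.
Nonzero differences (with sign): -8, +5, -7, -6, -7, +1, +8, -7, -5, -2, +4, -2, +5
Step 2: Count signs: positive = 5, negative = 8.
Step 3: Under H0: P(positive) = 0.5, so the number of positives S ~ Bin(13, 0.5).
Step 4: Two-sided exact p-value = sum of Bin(13,0.5) probabilities at or below the observed probability = 0.581055.
Step 5: alpha = 0.1. fail to reject H0.

n_eff = 13, pos = 5, neg = 8, p = 0.581055, fail to reject H0.


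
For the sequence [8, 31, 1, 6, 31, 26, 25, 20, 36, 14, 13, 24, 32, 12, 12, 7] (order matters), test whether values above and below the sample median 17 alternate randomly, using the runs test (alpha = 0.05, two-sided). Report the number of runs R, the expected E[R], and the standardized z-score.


Step 1: Compute median = 17; label A = above, B = below.
Labels in order: BABBAAAAABBAABBB  (n_A = 8, n_B = 8)
Step 2: Count runs R = 7.
Step 3: Under H0 (random ordering), E[R] = 2*n_A*n_B/(n_A+n_B) + 1 = 2*8*8/16 + 1 = 9.0000.
        Var[R] = 2*n_A*n_B*(2*n_A*n_B - n_A - n_B) / ((n_A+n_B)^2 * (n_A+n_B-1)) = 14336/3840 = 3.7333.
        SD[R] = 1.9322.
Step 4: Continuity-corrected z = (R + 0.5 - E[R]) / SD[R] = (7 + 0.5 - 9.0000) / 1.9322 = -0.7763.
Step 5: Two-sided p-value via normal approximation = 2*(1 - Phi(|z|)) = 0.437558.
Step 6: alpha = 0.05. fail to reject H0.

R = 7, z = -0.7763, p = 0.437558, fail to reject H0.


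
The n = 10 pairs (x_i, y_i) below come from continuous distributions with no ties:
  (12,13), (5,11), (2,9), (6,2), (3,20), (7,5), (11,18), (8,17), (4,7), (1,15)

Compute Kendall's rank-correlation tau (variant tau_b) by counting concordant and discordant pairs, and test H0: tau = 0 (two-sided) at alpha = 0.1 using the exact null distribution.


Step 1: Enumerate the 45 unordered pairs (i,j) with i<j and classify each by sign(x_j-x_i) * sign(y_j-y_i).
  (1,2):dx=-7,dy=-2->C; (1,3):dx=-10,dy=-4->C; (1,4):dx=-6,dy=-11->C; (1,5):dx=-9,dy=+7->D
  (1,6):dx=-5,dy=-8->C; (1,7):dx=-1,dy=+5->D; (1,8):dx=-4,dy=+4->D; (1,9):dx=-8,dy=-6->C
  (1,10):dx=-11,dy=+2->D; (2,3):dx=-3,dy=-2->C; (2,4):dx=+1,dy=-9->D; (2,5):dx=-2,dy=+9->D
  (2,6):dx=+2,dy=-6->D; (2,7):dx=+6,dy=+7->C; (2,8):dx=+3,dy=+6->C; (2,9):dx=-1,dy=-4->C
  (2,10):dx=-4,dy=+4->D; (3,4):dx=+4,dy=-7->D; (3,5):dx=+1,dy=+11->C; (3,6):dx=+5,dy=-4->D
  (3,7):dx=+9,dy=+9->C; (3,8):dx=+6,dy=+8->C; (3,9):dx=+2,dy=-2->D; (3,10):dx=-1,dy=+6->D
  (4,5):dx=-3,dy=+18->D; (4,6):dx=+1,dy=+3->C; (4,7):dx=+5,dy=+16->C; (4,8):dx=+2,dy=+15->C
  (4,9):dx=-2,dy=+5->D; (4,10):dx=-5,dy=+13->D; (5,6):dx=+4,dy=-15->D; (5,7):dx=+8,dy=-2->D
  (5,8):dx=+5,dy=-3->D; (5,9):dx=+1,dy=-13->D; (5,10):dx=-2,dy=-5->C; (6,7):dx=+4,dy=+13->C
  (6,8):dx=+1,dy=+12->C; (6,9):dx=-3,dy=+2->D; (6,10):dx=-6,dy=+10->D; (7,8):dx=-3,dy=-1->C
  (7,9):dx=-7,dy=-11->C; (7,10):dx=-10,dy=-3->C; (8,9):dx=-4,dy=-10->C; (8,10):dx=-7,dy=-2->C
  (9,10):dx=-3,dy=+8->D
Step 2: C = 23, D = 22, total pairs = 45.
Step 3: tau = (C - D)/(n(n-1)/2) = (23 - 22)/45 = 0.022222.
Step 4: Exact two-sided p-value (enumerate n! = 3628800 permutations of y under H0): p = 1.000000.
Step 5: alpha = 0.1. fail to reject H0.

tau_b = 0.0222 (C=23, D=22), p = 1.000000, fail to reject H0.


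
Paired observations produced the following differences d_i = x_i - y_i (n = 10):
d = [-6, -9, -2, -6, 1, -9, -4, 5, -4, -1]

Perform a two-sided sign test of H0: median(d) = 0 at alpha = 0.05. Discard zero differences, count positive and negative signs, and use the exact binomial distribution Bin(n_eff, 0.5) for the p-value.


Step 1: Discard zero differences. Original n = 10; n_eff = number of nonzero differences = 10.
Nonzero differences (with sign): -6, -9, -2, -6, +1, -9, -4, +5, -4, -1
Step 2: Count signs: positive = 2, negative = 8.
Step 3: Under H0: P(positive) = 0.5, so the number of positives S ~ Bin(10, 0.5).
Step 4: Two-sided exact p-value = sum of Bin(10,0.5) probabilities at or below the observed probability = 0.109375.
Step 5: alpha = 0.05. fail to reject H0.

n_eff = 10, pos = 2, neg = 8, p = 0.109375, fail to reject H0.


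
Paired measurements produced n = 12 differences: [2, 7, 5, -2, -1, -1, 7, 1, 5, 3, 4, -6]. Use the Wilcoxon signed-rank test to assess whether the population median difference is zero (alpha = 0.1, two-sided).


Step 1: Drop any zero differences (none here) and take |d_i|.
|d| = [2, 7, 5, 2, 1, 1, 7, 1, 5, 3, 4, 6]
Step 2: Midrank |d_i| (ties get averaged ranks).
ranks: |2|->4.5, |7|->11.5, |5|->8.5, |2|->4.5, |1|->2, |1|->2, |7|->11.5, |1|->2, |5|->8.5, |3|->6, |4|->7, |6|->10
Step 3: Attach original signs; sum ranks with positive sign and with negative sign.
W+ = 4.5 + 11.5 + 8.5 + 11.5 + 2 + 8.5 + 6 + 7 = 59.5
W- = 4.5 + 2 + 2 + 10 = 18.5
(Check: W+ + W- = 78 should equal n(n+1)/2 = 78.)
Step 4: Test statistic W = min(W+, W-) = 18.5.
Step 5: Ties in |d|, so use the tie-corrected normal approximation.
        E[W] = n(n+1)/4 = 12*13/4 = 39.
        Tie groups: |d|=1 (t=3), |d|=2 (t=2), |d|=5 (t=2), |d|=7 (t=2); sum(t^3 - t) = 42.
        Var[W] = n(n+1)(2n+1)/24 - sum(t^3-t)/48 = 3900/24 - 42/48 = 161.625.
        z = (W - E[W]) / sqrt(Var[W]) = (18.5 - 39) / 12.7132 = -1.6125.
        Two-sided p = 2*Phi(z) = 0.106853.
Step 6: alpha = 0.1. fail to reject H0.

W+ = 59.5, W- = 18.5, W = min = 18.5, p = 0.106853, fail to reject H0.


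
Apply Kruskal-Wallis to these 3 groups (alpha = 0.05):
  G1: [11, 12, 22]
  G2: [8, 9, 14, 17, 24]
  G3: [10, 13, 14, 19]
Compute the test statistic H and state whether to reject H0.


Step 1: Combine all N = 12 observations and assign midranks.
sorted (value, group, rank): (8,G2,1), (9,G2,2), (10,G3,3), (11,G1,4), (12,G1,5), (13,G3,6), (14,G2,7.5), (14,G3,7.5), (17,G2,9), (19,G3,10), (22,G1,11), (24,G2,12)
Step 2: Sum ranks within each group.
R_1 = 20 (n_1 = 3)
R_2 = 31.5 (n_2 = 5)
R_3 = 26.5 (n_3 = 4)
Step 3: H = 12/(N(N+1)) * sum(R_i^2/n_i) - 3(N+1)
     = 12/(12*13) * (20^2/3 + 31.5^2/5 + 26.5^2/4) - 3*13
     = 0.076923 * 507.346 - 39
     = 0.026603.
Step 4: Ties present; correction factor C = 1 - 6/(12^3 - 12) = 0.996503. Corrected H = 0.026603 / 0.996503 = 0.026696.
Step 5: Under H0, H ~ chi^2(2); p-value = 0.986741.
Step 6: alpha = 0.05. fail to reject H0.

H = 0.0267, df = 2, p = 0.986741, fail to reject H0.


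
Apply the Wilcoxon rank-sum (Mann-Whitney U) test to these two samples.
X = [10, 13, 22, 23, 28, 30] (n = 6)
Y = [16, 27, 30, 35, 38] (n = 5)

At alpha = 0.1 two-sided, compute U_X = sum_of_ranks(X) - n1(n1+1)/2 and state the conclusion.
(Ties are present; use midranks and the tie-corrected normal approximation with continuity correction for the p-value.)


Step 1: Combine and sort all 11 observations; assign midranks.
sorted (value, group): (10,X), (13,X), (16,Y), (22,X), (23,X), (27,Y), (28,X), (30,X), (30,Y), (35,Y), (38,Y)
ranks: 10->1, 13->2, 16->3, 22->4, 23->5, 27->6, 28->7, 30->8.5, 30->8.5, 35->10, 38->11
Step 2: Rank sum for X: R1 = 1 + 2 + 4 + 5 + 7 + 8.5 = 27.5.
Step 3: U_X = R1 - n1(n1+1)/2 = 27.5 - 6*7/2 = 27.5 - 21 = 6.5.
       U_Y = n1*n2 - U_X = 30 - 6.5 = 23.5.
Step 4: Ties are present, so use the tie-corrected normal approximation (with continuity correction) for the p-value.
Step 5: p-value = 0.143215; compare to alpha = 0.1. fail to reject H0.

U_X = 6.5, p = 0.143215, fail to reject H0 at alpha = 0.1.


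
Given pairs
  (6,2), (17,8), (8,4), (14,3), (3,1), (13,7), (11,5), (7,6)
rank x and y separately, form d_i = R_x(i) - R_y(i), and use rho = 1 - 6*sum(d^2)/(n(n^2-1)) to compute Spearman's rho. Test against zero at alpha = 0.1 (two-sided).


Step 1: Rank x and y separately (midranks; no ties here).
rank(x): 6->2, 17->8, 8->4, 14->7, 3->1, 13->6, 11->5, 7->3
rank(y): 2->2, 8->8, 4->4, 3->3, 1->1, 7->7, 5->5, 6->6
Step 2: d_i = R_x(i) - R_y(i); compute d_i^2.
  (2-2)^2=0, (8-8)^2=0, (4-4)^2=0, (7-3)^2=16, (1-1)^2=0, (6-7)^2=1, (5-5)^2=0, (3-6)^2=9
sum(d^2) = 26.
Step 3: rho = 1 - 6*26 / (8*(8^2 - 1)) = 1 - 156/504 = 0.690476.
Step 4: Under H0, t = rho * sqrt((n-2)/(1-rho^2)) = 2.3382 ~ t(6).
Step 5: Two-sided p-value from the t-distribution with 6 df = 0.057990.
Step 6: alpha = 0.1. reject H0.

rho = 0.6905, p = 0.057990, reject H0 at alpha = 0.1.


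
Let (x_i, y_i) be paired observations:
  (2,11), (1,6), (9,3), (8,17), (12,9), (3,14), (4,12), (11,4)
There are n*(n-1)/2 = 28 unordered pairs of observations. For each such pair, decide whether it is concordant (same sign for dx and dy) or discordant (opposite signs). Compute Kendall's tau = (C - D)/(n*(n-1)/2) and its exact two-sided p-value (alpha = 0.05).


Step 1: Enumerate the 28 unordered pairs (i,j) with i<j and classify each by sign(x_j-x_i) * sign(y_j-y_i).
  (1,2):dx=-1,dy=-5->C; (1,3):dx=+7,dy=-8->D; (1,4):dx=+6,dy=+6->C; (1,5):dx=+10,dy=-2->D
  (1,6):dx=+1,dy=+3->C; (1,7):dx=+2,dy=+1->C; (1,8):dx=+9,dy=-7->D; (2,3):dx=+8,dy=-3->D
  (2,4):dx=+7,dy=+11->C; (2,5):dx=+11,dy=+3->C; (2,6):dx=+2,dy=+8->C; (2,7):dx=+3,dy=+6->C
  (2,8):dx=+10,dy=-2->D; (3,4):dx=-1,dy=+14->D; (3,5):dx=+3,dy=+6->C; (3,6):dx=-6,dy=+11->D
  (3,7):dx=-5,dy=+9->D; (3,8):dx=+2,dy=+1->C; (4,5):dx=+4,dy=-8->D; (4,6):dx=-5,dy=-3->C
  (4,7):dx=-4,dy=-5->C; (4,8):dx=+3,dy=-13->D; (5,6):dx=-9,dy=+5->D; (5,7):dx=-8,dy=+3->D
  (5,8):dx=-1,dy=-5->C; (6,7):dx=+1,dy=-2->D; (6,8):dx=+8,dy=-10->D; (7,8):dx=+7,dy=-8->D
Step 2: C = 13, D = 15, total pairs = 28.
Step 3: tau = (C - D)/(n(n-1)/2) = (13 - 15)/28 = -0.071429.
Step 4: Exact two-sided p-value (enumerate n! = 40320 permutations of y under H0): p = 0.904861.
Step 5: alpha = 0.05. fail to reject H0.

tau_b = -0.0714 (C=13, D=15), p = 0.904861, fail to reject H0.


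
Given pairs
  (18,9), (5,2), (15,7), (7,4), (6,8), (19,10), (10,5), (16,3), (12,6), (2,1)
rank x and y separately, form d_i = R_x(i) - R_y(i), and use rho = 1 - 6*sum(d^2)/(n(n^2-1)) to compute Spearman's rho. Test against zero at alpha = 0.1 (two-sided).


Step 1: Rank x and y separately (midranks; no ties here).
rank(x): 18->9, 5->2, 15->7, 7->4, 6->3, 19->10, 10->5, 16->8, 12->6, 2->1
rank(y): 9->9, 2->2, 7->7, 4->4, 8->8, 10->10, 5->5, 3->3, 6->6, 1->1
Step 2: d_i = R_x(i) - R_y(i); compute d_i^2.
  (9-9)^2=0, (2-2)^2=0, (7-7)^2=0, (4-4)^2=0, (3-8)^2=25, (10-10)^2=0, (5-5)^2=0, (8-3)^2=25, (6-6)^2=0, (1-1)^2=0
sum(d^2) = 50.
Step 3: rho = 1 - 6*50 / (10*(10^2 - 1)) = 1 - 300/990 = 0.696970.
Step 4: Under H0, t = rho * sqrt((n-2)/(1-rho^2)) = 2.7490 ~ t(8).
Step 5: Two-sided p-value from the t-distribution with 8 df = 0.025097.
Step 6: alpha = 0.1. reject H0.

rho = 0.6970, p = 0.025097, reject H0 at alpha = 0.1.


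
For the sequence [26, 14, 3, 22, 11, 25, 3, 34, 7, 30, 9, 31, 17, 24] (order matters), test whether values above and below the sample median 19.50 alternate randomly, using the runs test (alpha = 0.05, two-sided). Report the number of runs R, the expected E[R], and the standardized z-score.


Step 1: Compute median = 19.50; label A = above, B = below.
Labels in order: ABBABABABABABA  (n_A = 7, n_B = 7)
Step 2: Count runs R = 13.
Step 3: Under H0 (random ordering), E[R] = 2*n_A*n_B/(n_A+n_B) + 1 = 2*7*7/14 + 1 = 8.0000.
        Var[R] = 2*n_A*n_B*(2*n_A*n_B - n_A - n_B) / ((n_A+n_B)^2 * (n_A+n_B-1)) = 8232/2548 = 3.2308.
        SD[R] = 1.7974.
Step 4: Continuity-corrected z = (R - 0.5 - E[R]) / SD[R] = (13 - 0.5 - 8.0000) / 1.7974 = 2.5036.
Step 5: Two-sided p-value via normal approximation = 2*(1 - Phi(|z|)) = 0.012295.
Step 6: alpha = 0.05. reject H0.

R = 13, z = 2.5036, p = 0.012295, reject H0.


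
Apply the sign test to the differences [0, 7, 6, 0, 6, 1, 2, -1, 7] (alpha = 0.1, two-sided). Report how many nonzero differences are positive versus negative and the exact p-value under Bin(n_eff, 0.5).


Step 1: Discard zero differences. Original n = 9; n_eff = number of nonzero differences = 7.
Nonzero differences (with sign): +7, +6, +6, +1, +2, -1, +7
Step 2: Count signs: positive = 6, negative = 1.
Step 3: Under H0: P(positive) = 0.5, so the number of positives S ~ Bin(7, 0.5).
Step 4: Two-sided exact p-value = sum of Bin(7,0.5) probabilities at or below the observed probability = 0.125000.
Step 5: alpha = 0.1. fail to reject H0.

n_eff = 7, pos = 6, neg = 1, p = 0.125000, fail to reject H0.


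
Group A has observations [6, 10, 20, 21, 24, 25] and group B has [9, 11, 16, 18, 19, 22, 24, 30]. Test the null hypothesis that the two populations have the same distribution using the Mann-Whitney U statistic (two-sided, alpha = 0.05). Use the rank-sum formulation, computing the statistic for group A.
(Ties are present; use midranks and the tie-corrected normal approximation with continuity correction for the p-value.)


Step 1: Combine and sort all 14 observations; assign midranks.
sorted (value, group): (6,X), (9,Y), (10,X), (11,Y), (16,Y), (18,Y), (19,Y), (20,X), (21,X), (22,Y), (24,X), (24,Y), (25,X), (30,Y)
ranks: 6->1, 9->2, 10->3, 11->4, 16->5, 18->6, 19->7, 20->8, 21->9, 22->10, 24->11.5, 24->11.5, 25->13, 30->14
Step 2: Rank sum for X: R1 = 1 + 3 + 8 + 9 + 11.5 + 13 = 45.5.
Step 3: U_X = R1 - n1(n1+1)/2 = 45.5 - 6*7/2 = 45.5 - 21 = 24.5.
       U_Y = n1*n2 - U_X = 48 - 24.5 = 23.5.
Step 4: Ties are present, so use the tie-corrected normal approximation (with continuity correction) for the p-value.
Step 5: p-value = 1.000000; compare to alpha = 0.05. fail to reject H0.

U_X = 24.5, p = 1.000000, fail to reject H0 at alpha = 0.05.
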